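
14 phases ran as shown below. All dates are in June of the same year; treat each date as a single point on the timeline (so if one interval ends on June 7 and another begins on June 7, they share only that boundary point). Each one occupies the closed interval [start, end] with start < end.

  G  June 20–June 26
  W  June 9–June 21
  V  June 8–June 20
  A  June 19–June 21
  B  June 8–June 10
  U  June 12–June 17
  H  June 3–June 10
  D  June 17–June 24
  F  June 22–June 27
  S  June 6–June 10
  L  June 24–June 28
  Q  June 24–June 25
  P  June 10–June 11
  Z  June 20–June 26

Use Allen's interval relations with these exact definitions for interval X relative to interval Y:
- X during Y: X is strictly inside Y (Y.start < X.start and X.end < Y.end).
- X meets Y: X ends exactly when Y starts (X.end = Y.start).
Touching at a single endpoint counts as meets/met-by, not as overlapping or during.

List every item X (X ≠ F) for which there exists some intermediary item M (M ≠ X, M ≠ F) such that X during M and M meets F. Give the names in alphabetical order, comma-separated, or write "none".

Target F = [June 22, June 27].
Intermediaries M with M meets F: none.
Union: none.

none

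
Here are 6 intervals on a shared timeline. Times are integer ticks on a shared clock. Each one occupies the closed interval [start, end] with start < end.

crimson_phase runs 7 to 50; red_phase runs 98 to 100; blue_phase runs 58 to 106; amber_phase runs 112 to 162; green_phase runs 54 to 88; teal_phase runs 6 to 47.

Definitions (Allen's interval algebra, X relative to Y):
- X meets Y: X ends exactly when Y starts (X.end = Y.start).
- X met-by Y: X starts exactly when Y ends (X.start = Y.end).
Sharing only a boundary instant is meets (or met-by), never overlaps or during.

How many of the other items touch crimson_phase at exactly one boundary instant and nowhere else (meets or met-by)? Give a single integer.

0

Target crimson_phase = [7, 50].
amber_phase [112, 162] → after → no.
blue_phase [58, 106] → after → no.
green_phase [54, 88] → after → no.
red_phase [98, 100] → after → no.
teal_phase [6, 47] → overlaps → no.
Total: 0.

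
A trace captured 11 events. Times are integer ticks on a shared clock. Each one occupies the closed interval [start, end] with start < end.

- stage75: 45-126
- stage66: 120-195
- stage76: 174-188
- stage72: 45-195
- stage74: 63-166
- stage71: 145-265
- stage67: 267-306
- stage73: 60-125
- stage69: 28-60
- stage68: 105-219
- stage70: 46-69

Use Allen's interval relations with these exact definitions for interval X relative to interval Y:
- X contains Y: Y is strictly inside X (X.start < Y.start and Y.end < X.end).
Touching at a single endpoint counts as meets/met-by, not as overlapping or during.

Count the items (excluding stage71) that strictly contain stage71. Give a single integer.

0

Target stage71 = [145, 265].
stage66 [120, 195] → overlaps → no.
stage67 [267, 306] → after → no.
stage68 [105, 219] → overlaps → no.
stage69 [28, 60] → before → no.
stage70 [46, 69] → before → no.
stage72 [45, 195] → overlaps → no.
stage73 [60, 125] → before → no.
stage74 [63, 166] → overlaps → no.
stage75 [45, 126] → before → no.
stage76 [174, 188] → during → no.
Total: 0.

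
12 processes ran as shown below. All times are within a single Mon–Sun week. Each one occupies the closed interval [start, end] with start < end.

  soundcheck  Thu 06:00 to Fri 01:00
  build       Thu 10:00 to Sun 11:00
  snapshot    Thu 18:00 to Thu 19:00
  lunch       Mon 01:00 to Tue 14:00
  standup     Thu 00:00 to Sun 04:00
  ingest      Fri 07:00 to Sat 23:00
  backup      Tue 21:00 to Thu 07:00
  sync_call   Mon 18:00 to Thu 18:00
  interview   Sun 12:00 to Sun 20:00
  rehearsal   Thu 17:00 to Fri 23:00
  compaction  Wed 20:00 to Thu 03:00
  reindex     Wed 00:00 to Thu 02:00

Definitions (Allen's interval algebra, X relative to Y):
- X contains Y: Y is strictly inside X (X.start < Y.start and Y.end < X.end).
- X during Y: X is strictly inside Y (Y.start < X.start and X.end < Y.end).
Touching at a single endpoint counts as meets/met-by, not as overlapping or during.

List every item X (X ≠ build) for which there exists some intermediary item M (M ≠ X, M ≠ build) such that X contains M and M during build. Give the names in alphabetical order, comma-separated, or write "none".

rehearsal, soundcheck, standup

Target build = [Thu 10:00, Sun 11:00].
Intermediaries M with M during build: ingest, rehearsal, snapshot.
Via ingest — items with X contains ingest: standup.
Via rehearsal — items with X contains rehearsal: standup.
Via snapshot — items with X contains snapshot: rehearsal, soundcheck, standup.
Union: rehearsal, soundcheck, standup.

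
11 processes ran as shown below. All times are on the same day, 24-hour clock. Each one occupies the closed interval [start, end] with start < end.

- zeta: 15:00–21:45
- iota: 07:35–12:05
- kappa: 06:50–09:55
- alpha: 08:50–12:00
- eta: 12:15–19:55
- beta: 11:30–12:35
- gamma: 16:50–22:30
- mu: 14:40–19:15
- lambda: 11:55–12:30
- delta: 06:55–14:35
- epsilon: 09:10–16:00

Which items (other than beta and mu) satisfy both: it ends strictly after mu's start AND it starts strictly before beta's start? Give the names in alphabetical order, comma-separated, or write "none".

Conditions: its end is strictly after mu's start (X.end > 14:40) AND its start is strictly before beta's start (X.start < 11:30).
alpha: end 12:00 > 14:40? ✗; start 08:50 < 11:30? ✓ → no.
delta: end 14:35 > 14:40? ✗; start 06:55 < 11:30? ✓ → no.
epsilon: end 16:00 > 14:40? ✓; start 09:10 < 11:30? ✓ → yes.
eta: end 19:55 > 14:40? ✓; start 12:15 < 11:30? ✗ → no.
gamma: end 22:30 > 14:40? ✓; start 16:50 < 11:30? ✗ → no.
iota: end 12:05 > 14:40? ✗; start 07:35 < 11:30? ✓ → no.
kappa: end 09:55 > 14:40? ✗; start 06:50 < 11:30? ✓ → no.
lambda: end 12:30 > 14:40? ✗; start 11:55 < 11:30? ✗ → no.
zeta: end 21:45 > 14:40? ✓; start 15:00 < 11:30? ✗ → no.
Result: epsilon.

epsilon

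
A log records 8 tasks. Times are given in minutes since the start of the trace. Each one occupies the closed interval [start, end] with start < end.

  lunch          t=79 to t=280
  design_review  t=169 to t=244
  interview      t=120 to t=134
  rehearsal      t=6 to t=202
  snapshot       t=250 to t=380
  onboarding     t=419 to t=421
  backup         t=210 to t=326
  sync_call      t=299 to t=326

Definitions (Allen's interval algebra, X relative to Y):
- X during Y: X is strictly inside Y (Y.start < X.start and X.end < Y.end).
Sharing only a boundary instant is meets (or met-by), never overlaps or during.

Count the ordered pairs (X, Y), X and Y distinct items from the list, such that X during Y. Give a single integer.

Checking all 56 ordered pairs for relation 'during'; matching pairs in alphabetical order:
(design_review, lunch): design_review during lunch ✓
(interview, lunch): interview during lunch ✓
(interview, rehearsal): interview during rehearsal ✓
(sync_call, snapshot): sync_call during snapshot ✓
Count: 4.

4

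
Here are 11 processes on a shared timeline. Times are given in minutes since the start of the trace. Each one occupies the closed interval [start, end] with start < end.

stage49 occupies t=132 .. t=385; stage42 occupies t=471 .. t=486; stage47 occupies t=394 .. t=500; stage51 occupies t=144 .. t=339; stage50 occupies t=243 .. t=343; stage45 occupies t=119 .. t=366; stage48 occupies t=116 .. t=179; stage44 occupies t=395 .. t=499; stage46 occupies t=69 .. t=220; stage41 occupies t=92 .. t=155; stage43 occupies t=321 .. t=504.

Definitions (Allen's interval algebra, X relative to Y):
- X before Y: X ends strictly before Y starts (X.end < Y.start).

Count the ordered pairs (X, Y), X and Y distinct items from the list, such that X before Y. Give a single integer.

Checking all 110 ordered pairs for relation 'before'; matching pairs in alphabetical order:
(stage41, stage42): stage41 before stage42 ✓
(stage41, stage43): stage41 before stage43 ✓
(stage41, stage44): stage41 before stage44 ✓
(stage41, stage47): stage41 before stage47 ✓
(stage41, stage50): stage41 before stage50 ✓
(stage45, stage42): stage45 before stage42 ✓
(stage45, stage44): stage45 before stage44 ✓
(stage45, stage47): stage45 before stage47 ✓
(stage46, stage42): stage46 before stage42 ✓
(stage46, stage43): stage46 before stage43 ✓
(stage46, stage44): stage46 before stage44 ✓
(stage46, stage47): stage46 before stage47 ✓
(stage46, stage50): stage46 before stage50 ✓
(stage48, stage42): stage48 before stage42 ✓
(stage48, stage43): stage48 before stage43 ✓
(stage48, stage44): stage48 before stage44 ✓
(stage48, stage47): stage48 before stage47 ✓
(stage48, stage50): stage48 before stage50 ✓
(stage49, stage42): stage49 before stage42 ✓
(stage49, stage44): stage49 before stage44 ✓
(stage49, stage47): stage49 before stage47 ✓
(stage50, stage42): stage50 before stage42 ✓
(stage50, stage44): stage50 before stage44 ✓
(stage50, stage47): stage50 before stage47 ✓
... plus 3 further pairs not listed.
Count: 27.

27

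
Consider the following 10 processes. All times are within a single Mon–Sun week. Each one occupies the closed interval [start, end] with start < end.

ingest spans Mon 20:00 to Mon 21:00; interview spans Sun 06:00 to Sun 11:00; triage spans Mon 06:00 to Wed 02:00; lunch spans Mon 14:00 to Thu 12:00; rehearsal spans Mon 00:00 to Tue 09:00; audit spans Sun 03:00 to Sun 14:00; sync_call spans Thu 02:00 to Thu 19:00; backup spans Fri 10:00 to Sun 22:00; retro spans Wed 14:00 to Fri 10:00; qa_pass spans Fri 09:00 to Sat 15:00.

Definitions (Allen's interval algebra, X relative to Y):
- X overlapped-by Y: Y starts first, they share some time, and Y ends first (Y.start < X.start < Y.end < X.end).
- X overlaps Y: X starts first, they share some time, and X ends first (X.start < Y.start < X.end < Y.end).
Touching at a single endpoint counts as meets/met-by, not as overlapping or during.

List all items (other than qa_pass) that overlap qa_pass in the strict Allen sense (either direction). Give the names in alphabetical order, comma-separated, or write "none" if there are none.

backup, retro

Target qa_pass = [Fri 09:00, Sat 15:00].
audit [Sun 03:00, Sun 14:00] → after → no.
backup [Fri 10:00, Sun 22:00] → overlapped-by → yes.
ingest [Mon 20:00, Mon 21:00] → before → no.
interview [Sun 06:00, Sun 11:00] → after → no.
lunch [Mon 14:00, Thu 12:00] → before → no.
rehearsal [Mon 00:00, Tue 09:00] → before → no.
retro [Wed 14:00, Fri 10:00] → overlaps → yes.
sync_call [Thu 02:00, Thu 19:00] → before → no.
triage [Mon 06:00, Wed 02:00] → before → no.
Result: backup, retro.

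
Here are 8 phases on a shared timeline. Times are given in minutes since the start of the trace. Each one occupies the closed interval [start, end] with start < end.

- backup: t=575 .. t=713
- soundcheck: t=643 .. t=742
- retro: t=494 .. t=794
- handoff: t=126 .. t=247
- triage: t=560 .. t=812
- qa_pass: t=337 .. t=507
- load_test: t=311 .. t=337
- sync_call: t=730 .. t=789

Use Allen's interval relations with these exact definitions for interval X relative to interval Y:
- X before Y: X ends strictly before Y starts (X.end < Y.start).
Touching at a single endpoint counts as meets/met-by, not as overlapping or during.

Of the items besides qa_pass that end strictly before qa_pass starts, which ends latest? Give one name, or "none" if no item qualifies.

handoff

Target qa_pass = [t=337, t=507].
backup [t=575, t=713] → after → excluded.
handoff [t=126, t=247] → before → candidate.
load_test [t=311, t=337] → meets → excluded.
retro [t=494, t=794] → overlapped-by → excluded.
soundcheck [t=643, t=742] → after → excluded.
sync_call [t=730, t=789] → after → excluded.
triage [t=560, t=812] → after → excluded.
Among candidates, latest end is t=247 → handoff.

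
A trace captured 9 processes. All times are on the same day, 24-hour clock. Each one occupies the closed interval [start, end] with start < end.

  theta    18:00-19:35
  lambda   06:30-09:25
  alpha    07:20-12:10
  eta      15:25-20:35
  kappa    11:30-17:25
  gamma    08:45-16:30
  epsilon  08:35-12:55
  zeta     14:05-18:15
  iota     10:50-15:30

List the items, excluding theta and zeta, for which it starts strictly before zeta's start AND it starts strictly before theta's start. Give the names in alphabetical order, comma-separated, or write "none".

Conditions: its start is strictly before zeta's start (X.start < 14:05) AND its start is strictly before theta's start (X.start < 18:00).
alpha: start 07:20 < 14:05? ✓; start 07:20 < 18:00? ✓ → yes.
epsilon: start 08:35 < 14:05? ✓; start 08:35 < 18:00? ✓ → yes.
eta: start 15:25 < 14:05? ✗; start 15:25 < 18:00? ✓ → no.
gamma: start 08:45 < 14:05? ✓; start 08:45 < 18:00? ✓ → yes.
iota: start 10:50 < 14:05? ✓; start 10:50 < 18:00? ✓ → yes.
kappa: start 11:30 < 14:05? ✓; start 11:30 < 18:00? ✓ → yes.
lambda: start 06:30 < 14:05? ✓; start 06:30 < 18:00? ✓ → yes.
Result: alpha, epsilon, gamma, iota, kappa, lambda.

alpha, epsilon, gamma, iota, kappa, lambda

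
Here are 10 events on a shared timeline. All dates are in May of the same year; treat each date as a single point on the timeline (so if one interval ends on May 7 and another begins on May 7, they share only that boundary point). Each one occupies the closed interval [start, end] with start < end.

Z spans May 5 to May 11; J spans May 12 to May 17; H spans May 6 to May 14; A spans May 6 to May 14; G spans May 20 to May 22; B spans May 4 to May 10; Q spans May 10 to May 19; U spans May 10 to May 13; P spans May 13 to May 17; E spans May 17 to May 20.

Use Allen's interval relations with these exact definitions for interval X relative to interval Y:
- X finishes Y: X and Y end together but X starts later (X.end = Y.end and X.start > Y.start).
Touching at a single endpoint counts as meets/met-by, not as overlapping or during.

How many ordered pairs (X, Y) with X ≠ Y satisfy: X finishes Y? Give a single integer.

1

Checking all 90 ordered pairs for relation 'finishes'; matching pairs in alphabetical order:
(P, J): P finishes J ✓
Count: 1.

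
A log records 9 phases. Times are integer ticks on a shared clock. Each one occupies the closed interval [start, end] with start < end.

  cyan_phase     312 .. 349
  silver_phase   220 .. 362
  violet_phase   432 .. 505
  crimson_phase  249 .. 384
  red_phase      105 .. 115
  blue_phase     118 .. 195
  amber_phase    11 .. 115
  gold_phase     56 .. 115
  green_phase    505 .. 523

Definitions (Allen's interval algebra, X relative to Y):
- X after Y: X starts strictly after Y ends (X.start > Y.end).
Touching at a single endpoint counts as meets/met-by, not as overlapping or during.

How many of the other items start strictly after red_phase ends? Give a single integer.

Target red_phase = [105, 115].
amber_phase [11, 115] → finished-by → no.
blue_phase [118, 195] → after → counts.
crimson_phase [249, 384] → after → counts.
cyan_phase [312, 349] → after → counts.
gold_phase [56, 115] → finished-by → no.
green_phase [505, 523] → after → counts.
silver_phase [220, 362] → after → counts.
violet_phase [432, 505] → after → counts.
Total: 6.

6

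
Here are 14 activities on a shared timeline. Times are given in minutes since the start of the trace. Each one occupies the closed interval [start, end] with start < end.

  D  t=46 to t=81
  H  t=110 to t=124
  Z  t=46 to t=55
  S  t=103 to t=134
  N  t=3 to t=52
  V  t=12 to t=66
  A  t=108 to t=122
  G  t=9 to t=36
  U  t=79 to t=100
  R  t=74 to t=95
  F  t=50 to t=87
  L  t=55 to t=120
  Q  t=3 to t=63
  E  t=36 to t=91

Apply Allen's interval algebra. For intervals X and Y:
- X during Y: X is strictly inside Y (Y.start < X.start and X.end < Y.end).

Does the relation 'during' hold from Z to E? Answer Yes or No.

Z = [t=46, t=55], E = [t=36, t=91].
Actual relation of Z to E: during.
Asked whether 'during' holds → Yes.

Yes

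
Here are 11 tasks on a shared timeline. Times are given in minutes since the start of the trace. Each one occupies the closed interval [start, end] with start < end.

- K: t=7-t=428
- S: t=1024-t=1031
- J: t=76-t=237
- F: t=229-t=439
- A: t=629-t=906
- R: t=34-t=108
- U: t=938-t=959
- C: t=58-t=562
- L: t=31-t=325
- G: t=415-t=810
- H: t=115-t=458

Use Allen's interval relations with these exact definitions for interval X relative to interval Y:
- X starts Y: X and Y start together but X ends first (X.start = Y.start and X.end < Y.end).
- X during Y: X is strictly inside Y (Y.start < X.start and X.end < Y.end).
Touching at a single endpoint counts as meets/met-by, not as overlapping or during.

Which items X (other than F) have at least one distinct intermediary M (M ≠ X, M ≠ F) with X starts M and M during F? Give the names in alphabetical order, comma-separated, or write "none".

Target F = [t=229, t=439].
Intermediaries M with M during F: none.
Union: none.

none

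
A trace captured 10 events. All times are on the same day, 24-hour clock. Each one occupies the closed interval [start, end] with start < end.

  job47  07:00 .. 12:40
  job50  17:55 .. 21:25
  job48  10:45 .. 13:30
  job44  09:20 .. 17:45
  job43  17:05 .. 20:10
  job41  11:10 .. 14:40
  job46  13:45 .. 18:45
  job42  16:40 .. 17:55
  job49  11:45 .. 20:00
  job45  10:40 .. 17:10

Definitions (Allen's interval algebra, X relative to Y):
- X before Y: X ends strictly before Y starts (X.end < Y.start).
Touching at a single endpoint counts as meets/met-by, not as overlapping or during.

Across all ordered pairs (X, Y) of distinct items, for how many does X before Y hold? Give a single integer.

Checking all 90 ordered pairs for relation 'before'; matching pairs in alphabetical order:
(job41, job42): job41 before job42 ✓
(job41, job43): job41 before job43 ✓
(job41, job50): job41 before job50 ✓
(job44, job50): job44 before job50 ✓
(job45, job50): job45 before job50 ✓
(job47, job42): job47 before job42 ✓
(job47, job43): job47 before job43 ✓
(job47, job46): job47 before job46 ✓
(job47, job50): job47 before job50 ✓
(job48, job42): job48 before job42 ✓
(job48, job43): job48 before job43 ✓
(job48, job46): job48 before job46 ✓
(job48, job50): job48 before job50 ✓
Count: 13.

13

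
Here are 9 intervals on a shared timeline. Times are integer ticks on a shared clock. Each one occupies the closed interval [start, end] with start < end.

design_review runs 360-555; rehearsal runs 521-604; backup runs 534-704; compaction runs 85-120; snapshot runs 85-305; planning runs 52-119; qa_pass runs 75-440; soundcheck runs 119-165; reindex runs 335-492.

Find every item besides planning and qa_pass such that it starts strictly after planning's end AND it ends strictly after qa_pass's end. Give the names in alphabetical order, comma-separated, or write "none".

Conditions: its start is strictly after planning's end (X.start > 119) AND its end is strictly after qa_pass's end (X.end > 440).
backup: start 534 > 119? ✓; end 704 > 440? ✓ → yes.
compaction: start 85 > 119? ✗; end 120 > 440? ✗ → no.
design_review: start 360 > 119? ✓; end 555 > 440? ✓ → yes.
rehearsal: start 521 > 119? ✓; end 604 > 440? ✓ → yes.
reindex: start 335 > 119? ✓; end 492 > 440? ✓ → yes.
snapshot: start 85 > 119? ✗; end 305 > 440? ✗ → no.
soundcheck: start 119 > 119? ✗; end 165 > 440? ✗ → no.
Result: backup, design_review, rehearsal, reindex.

backup, design_review, rehearsal, reindex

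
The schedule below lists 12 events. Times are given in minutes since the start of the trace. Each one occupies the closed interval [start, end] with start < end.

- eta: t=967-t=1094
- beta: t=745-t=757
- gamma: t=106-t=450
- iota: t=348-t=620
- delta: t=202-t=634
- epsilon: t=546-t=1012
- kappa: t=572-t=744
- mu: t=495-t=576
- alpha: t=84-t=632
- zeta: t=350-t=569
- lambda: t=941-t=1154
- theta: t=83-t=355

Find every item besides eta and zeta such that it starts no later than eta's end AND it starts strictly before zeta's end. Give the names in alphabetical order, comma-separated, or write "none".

Conditions: its start is no later than eta's end (X.start <= t=1094) AND its start is strictly before zeta's end (X.start < t=569).
alpha: start t=84 <= t=1094? ✓; start t=84 < t=569? ✓ → yes.
beta: start t=745 <= t=1094? ✓; start t=745 < t=569? ✗ → no.
delta: start t=202 <= t=1094? ✓; start t=202 < t=569? ✓ → yes.
epsilon: start t=546 <= t=1094? ✓; start t=546 < t=569? ✓ → yes.
gamma: start t=106 <= t=1094? ✓; start t=106 < t=569? ✓ → yes.
iota: start t=348 <= t=1094? ✓; start t=348 < t=569? ✓ → yes.
kappa: start t=572 <= t=1094? ✓; start t=572 < t=569? ✗ → no.
lambda: start t=941 <= t=1094? ✓; start t=941 < t=569? ✗ → no.
mu: start t=495 <= t=1094? ✓; start t=495 < t=569? ✓ → yes.
theta: start t=83 <= t=1094? ✓; start t=83 < t=569? ✓ → yes.
Result: alpha, delta, epsilon, gamma, iota, mu, theta.

alpha, delta, epsilon, gamma, iota, mu, theta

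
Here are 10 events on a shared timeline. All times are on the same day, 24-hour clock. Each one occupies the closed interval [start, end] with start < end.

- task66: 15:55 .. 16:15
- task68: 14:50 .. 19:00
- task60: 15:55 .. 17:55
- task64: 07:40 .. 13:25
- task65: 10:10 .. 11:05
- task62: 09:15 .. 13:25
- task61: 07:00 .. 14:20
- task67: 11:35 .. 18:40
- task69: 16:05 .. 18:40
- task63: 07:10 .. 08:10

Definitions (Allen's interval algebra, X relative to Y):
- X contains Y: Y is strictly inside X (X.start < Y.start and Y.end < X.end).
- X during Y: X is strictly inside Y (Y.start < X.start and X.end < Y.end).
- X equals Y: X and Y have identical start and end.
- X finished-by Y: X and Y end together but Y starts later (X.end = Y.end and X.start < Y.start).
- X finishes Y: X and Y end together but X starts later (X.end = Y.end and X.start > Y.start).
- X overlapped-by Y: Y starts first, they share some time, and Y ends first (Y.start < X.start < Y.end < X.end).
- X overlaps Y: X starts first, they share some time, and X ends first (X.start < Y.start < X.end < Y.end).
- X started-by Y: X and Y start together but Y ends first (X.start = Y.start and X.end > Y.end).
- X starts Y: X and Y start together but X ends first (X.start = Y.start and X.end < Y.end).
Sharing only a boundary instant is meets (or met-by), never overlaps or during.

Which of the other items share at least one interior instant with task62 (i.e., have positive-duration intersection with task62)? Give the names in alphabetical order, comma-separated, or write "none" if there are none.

Target task62 = [09:15, 13:25].
task60 [15:55, 17:55] → after → no.
task61 [07:00, 14:20] → contains → yes.
task63 [07:10, 08:10] → before → no.
task64 [07:40, 13:25] → finished-by → yes.
task65 [10:10, 11:05] → during → yes.
task66 [15:55, 16:15] → after → no.
task67 [11:35, 18:40] → overlapped-by → yes.
task68 [14:50, 19:00] → after → no.
task69 [16:05, 18:40] → after → no.
Result: task61, task64, task65, task67.

task61, task64, task65, task67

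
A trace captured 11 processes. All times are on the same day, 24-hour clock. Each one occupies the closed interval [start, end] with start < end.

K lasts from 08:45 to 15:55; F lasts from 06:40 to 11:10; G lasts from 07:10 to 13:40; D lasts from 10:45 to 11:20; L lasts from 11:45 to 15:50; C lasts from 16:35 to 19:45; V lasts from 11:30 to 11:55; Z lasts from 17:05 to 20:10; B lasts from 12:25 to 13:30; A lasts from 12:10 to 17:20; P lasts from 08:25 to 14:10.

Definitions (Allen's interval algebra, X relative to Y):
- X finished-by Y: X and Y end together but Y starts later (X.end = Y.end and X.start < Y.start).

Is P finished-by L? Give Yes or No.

No

P = [08:25, 14:10], L = [11:45, 15:50].
Actual relation of P to L: overlaps.
Asked whether 'finished-by' holds → No.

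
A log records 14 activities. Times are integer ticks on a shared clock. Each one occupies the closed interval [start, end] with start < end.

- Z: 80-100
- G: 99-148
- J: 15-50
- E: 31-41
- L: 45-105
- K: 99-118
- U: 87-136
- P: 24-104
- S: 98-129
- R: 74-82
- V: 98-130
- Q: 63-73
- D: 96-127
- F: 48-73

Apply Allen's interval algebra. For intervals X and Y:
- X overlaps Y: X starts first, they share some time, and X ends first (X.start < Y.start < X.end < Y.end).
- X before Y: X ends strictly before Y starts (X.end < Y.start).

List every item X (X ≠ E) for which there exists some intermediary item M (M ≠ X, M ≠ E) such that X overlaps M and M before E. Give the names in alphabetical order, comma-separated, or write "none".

Target E = [31, 41].
Intermediaries M with M before E: none.
Union: none.

none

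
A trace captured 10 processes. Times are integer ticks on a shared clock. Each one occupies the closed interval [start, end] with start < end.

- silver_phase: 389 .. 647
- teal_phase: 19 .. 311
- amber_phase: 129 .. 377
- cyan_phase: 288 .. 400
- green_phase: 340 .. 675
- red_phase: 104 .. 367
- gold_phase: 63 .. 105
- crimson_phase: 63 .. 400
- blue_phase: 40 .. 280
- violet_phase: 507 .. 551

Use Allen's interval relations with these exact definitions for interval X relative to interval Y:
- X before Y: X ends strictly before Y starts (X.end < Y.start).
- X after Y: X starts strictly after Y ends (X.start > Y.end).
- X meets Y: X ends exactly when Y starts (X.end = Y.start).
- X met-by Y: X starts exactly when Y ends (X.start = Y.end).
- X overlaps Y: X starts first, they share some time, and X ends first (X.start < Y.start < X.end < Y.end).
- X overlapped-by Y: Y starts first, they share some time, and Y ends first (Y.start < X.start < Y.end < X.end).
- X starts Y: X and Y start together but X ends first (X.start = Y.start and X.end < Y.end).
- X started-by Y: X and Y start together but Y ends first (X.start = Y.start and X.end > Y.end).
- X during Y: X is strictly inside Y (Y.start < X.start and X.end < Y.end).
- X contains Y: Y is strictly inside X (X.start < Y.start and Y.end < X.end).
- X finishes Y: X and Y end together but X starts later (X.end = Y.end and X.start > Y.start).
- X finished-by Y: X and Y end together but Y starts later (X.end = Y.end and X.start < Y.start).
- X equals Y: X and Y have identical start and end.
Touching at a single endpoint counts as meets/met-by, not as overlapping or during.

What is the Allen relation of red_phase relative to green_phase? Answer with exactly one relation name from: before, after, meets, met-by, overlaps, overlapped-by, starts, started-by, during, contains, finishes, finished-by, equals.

overlaps

red_phase = [104, 367]; green_phase = [340, 675].
Compare endpoints: red_phase.start < green_phase.start, red_phase.start < green_phase.end, red_phase.end > green_phase.start, red_phase.end < green_phase.end.
That pattern is 'overlaps'.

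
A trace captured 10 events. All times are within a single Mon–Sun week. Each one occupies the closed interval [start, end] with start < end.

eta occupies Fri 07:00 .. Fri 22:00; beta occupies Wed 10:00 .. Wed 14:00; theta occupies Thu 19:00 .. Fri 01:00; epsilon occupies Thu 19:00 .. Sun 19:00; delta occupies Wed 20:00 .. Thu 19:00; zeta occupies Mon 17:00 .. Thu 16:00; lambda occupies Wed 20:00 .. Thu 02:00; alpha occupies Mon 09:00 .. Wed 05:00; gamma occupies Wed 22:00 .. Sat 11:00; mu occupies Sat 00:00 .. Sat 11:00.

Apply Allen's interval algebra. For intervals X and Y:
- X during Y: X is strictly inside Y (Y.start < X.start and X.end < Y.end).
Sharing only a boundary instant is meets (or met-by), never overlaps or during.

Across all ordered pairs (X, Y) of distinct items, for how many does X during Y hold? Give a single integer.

6

Checking all 90 ordered pairs for relation 'during'; matching pairs in alphabetical order:
(beta, zeta): beta during zeta ✓
(eta, epsilon): eta during epsilon ✓
(eta, gamma): eta during gamma ✓
(lambda, zeta): lambda during zeta ✓
(mu, epsilon): mu during epsilon ✓
(theta, gamma): theta during gamma ✓
Count: 6.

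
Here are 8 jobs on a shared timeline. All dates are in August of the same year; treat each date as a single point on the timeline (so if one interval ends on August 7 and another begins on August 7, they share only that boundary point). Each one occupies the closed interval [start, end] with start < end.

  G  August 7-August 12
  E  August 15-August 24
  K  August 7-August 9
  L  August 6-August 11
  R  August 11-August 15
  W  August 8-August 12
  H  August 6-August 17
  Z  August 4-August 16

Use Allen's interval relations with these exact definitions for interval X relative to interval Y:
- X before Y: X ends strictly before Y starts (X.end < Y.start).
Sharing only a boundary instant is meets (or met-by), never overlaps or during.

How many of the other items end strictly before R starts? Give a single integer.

1

Target R = [August 11, August 15].
E [August 15, August 24] → met-by → no.
G [August 7, August 12] → overlaps → no.
H [August 6, August 17] → contains → no.
K [August 7, August 9] → before → counts.
L [August 6, August 11] → meets → no.
W [August 8, August 12] → overlaps → no.
Z [August 4, August 16] → contains → no.
Total: 1.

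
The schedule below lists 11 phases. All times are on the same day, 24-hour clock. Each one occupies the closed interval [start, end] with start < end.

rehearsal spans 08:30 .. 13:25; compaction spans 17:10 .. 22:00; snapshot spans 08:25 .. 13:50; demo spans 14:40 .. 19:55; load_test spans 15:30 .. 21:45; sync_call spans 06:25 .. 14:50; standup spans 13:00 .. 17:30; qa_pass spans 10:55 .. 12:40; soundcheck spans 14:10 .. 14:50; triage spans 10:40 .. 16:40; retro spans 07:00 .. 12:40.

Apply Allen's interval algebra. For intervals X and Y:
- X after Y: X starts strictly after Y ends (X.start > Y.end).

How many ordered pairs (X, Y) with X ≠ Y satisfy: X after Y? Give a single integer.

23

Checking all 110 ordered pairs for relation 'after'; matching pairs in alphabetical order:
(compaction, qa_pass): compaction after qa_pass ✓
(compaction, rehearsal): compaction after rehearsal ✓
(compaction, retro): compaction after retro ✓
(compaction, snapshot): compaction after snapshot ✓
(compaction, soundcheck): compaction after soundcheck ✓
(compaction, sync_call): compaction after sync_call ✓
(compaction, triage): compaction after triage ✓
(demo, qa_pass): demo after qa_pass ✓
(demo, rehearsal): demo after rehearsal ✓
(demo, retro): demo after retro ✓
(demo, snapshot): demo after snapshot ✓
(load_test, qa_pass): load_test after qa_pass ✓
(load_test, rehearsal): load_test after rehearsal ✓
(load_test, retro): load_test after retro ✓
(load_test, snapshot): load_test after snapshot ✓
(load_test, soundcheck): load_test after soundcheck ✓
(load_test, sync_call): load_test after sync_call ✓
(soundcheck, qa_pass): soundcheck after qa_pass ✓
(soundcheck, rehearsal): soundcheck after rehearsal ✓
(soundcheck, retro): soundcheck after retro ✓
(soundcheck, snapshot): soundcheck after snapshot ✓
(standup, qa_pass): standup after qa_pass ✓
(standup, retro): standup after retro ✓
Count: 23.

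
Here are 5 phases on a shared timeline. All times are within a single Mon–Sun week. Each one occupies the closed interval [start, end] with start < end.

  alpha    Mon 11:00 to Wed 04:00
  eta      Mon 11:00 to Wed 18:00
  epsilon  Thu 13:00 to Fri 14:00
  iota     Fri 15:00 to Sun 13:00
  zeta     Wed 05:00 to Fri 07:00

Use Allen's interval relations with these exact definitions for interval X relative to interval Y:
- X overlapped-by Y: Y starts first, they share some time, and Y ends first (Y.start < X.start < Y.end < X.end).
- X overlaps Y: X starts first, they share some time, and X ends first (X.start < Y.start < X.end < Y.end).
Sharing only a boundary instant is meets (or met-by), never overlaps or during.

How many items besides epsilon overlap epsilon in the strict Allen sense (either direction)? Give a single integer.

1

Target epsilon = [Thu 13:00, Fri 14:00].
alpha [Mon 11:00, Wed 04:00] → before → no.
eta [Mon 11:00, Wed 18:00] → before → no.
iota [Fri 15:00, Sun 13:00] → after → no.
zeta [Wed 05:00, Fri 07:00] → overlaps → counts.
Total: 1.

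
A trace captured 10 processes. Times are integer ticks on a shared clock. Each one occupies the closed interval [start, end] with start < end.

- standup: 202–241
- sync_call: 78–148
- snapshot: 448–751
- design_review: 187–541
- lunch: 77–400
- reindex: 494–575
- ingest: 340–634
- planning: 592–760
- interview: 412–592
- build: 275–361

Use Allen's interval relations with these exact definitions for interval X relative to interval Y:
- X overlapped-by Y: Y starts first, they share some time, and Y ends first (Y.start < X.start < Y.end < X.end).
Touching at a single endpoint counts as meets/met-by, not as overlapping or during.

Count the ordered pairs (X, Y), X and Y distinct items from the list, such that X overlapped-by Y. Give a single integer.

11

Checking all 90 ordered pairs for relation 'overlapped-by'; matching pairs in alphabetical order:
(design_review, lunch): design_review overlapped-by lunch ✓
(ingest, build): ingest overlapped-by build ✓
(ingest, design_review): ingest overlapped-by design_review ✓
(ingest, lunch): ingest overlapped-by lunch ✓
(interview, design_review): interview overlapped-by design_review ✓
(planning, ingest): planning overlapped-by ingest ✓
(planning, snapshot): planning overlapped-by snapshot ✓
(reindex, design_review): reindex overlapped-by design_review ✓
(snapshot, design_review): snapshot overlapped-by design_review ✓
(snapshot, ingest): snapshot overlapped-by ingest ✓
(snapshot, interview): snapshot overlapped-by interview ✓
Count: 11.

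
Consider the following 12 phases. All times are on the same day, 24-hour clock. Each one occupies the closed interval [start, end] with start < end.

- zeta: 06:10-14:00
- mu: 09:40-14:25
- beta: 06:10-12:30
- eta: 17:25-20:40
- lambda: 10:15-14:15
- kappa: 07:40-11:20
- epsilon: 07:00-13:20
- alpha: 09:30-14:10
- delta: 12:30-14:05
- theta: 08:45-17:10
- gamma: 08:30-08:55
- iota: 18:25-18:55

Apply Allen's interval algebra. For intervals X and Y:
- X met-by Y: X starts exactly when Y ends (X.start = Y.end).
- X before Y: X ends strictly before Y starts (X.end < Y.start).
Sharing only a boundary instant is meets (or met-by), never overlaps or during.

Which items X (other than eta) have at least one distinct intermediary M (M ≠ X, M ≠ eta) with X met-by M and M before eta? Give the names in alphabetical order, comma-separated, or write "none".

Target eta = [17:25, 20:40].
Intermediaries M with M before eta: alpha, beta, delta, epsilon, gamma, kappa, lambda, mu, theta, zeta.
Via alpha — items with X met-by alpha: none.
Via beta — items with X met-by beta: delta.
Via delta — items with X met-by delta: none.
Via epsilon — items with X met-by epsilon: none.
Via gamma — items with X met-by gamma: none.
Via kappa — items with X met-by kappa: none.
Via lambda — items with X met-by lambda: none.
Via mu — items with X met-by mu: none.
Via theta — items with X met-by theta: none.
Via zeta — items with X met-by zeta: none.
Union: delta.

delta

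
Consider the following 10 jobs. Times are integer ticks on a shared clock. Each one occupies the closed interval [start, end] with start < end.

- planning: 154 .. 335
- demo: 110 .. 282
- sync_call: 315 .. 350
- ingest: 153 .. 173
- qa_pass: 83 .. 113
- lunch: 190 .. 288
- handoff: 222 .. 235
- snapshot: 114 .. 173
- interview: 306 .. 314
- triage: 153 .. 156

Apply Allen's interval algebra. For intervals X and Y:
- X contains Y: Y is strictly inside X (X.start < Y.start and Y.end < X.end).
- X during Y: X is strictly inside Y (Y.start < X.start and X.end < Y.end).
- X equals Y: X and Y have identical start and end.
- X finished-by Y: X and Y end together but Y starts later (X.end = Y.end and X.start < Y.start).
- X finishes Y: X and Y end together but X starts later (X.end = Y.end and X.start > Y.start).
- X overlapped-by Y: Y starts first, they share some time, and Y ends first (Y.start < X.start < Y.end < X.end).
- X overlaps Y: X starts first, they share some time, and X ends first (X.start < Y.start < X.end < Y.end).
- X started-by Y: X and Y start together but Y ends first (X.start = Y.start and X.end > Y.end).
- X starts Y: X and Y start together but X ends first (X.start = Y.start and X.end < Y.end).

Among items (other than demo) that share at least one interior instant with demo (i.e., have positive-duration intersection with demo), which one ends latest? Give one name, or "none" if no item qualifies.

planning

Target demo = [110, 282].
handoff [222, 235] → during → candidate.
ingest [153, 173] → during → candidate.
interview [306, 314] → after → excluded.
lunch [190, 288] → overlapped-by → candidate.
planning [154, 335] → overlapped-by → candidate.
qa_pass [83, 113] → overlaps → candidate.
snapshot [114, 173] → during → candidate.
sync_call [315, 350] → after → excluded.
triage [153, 156] → during → candidate.
Among candidates, latest end is 335 → planning.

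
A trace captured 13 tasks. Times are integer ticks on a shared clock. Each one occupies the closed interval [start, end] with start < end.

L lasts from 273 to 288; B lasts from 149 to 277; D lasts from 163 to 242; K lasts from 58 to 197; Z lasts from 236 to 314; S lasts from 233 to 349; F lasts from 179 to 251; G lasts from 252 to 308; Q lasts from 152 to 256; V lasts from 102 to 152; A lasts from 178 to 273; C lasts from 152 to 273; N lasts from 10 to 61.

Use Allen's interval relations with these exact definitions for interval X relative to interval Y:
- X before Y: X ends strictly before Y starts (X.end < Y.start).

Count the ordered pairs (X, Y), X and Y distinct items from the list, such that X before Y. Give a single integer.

Checking all 156 ordered pairs for relation 'before'; matching pairs in alphabetical order:
(D, G): D before G ✓
(D, L): D before L ✓
(F, G): F before G ✓
(F, L): F before L ✓
(K, G): K before G ✓
(K, L): K before L ✓
(K, S): K before S ✓
(K, Z): K before Z ✓
(N, A): N before A ✓
(N, B): N before B ✓
(N, C): N before C ✓
(N, D): N before D ✓
(N, F): N before F ✓
(N, G): N before G ✓
(N, L): N before L ✓
(N, Q): N before Q ✓
(N, S): N before S ✓
(N, V): N before V ✓
(N, Z): N before Z ✓
(Q, L): Q before L ✓
(V, A): V before A ✓
(V, D): V before D ✓
(V, F): V before F ✓
(V, G): V before G ✓
... plus 3 further pairs not listed.
Count: 27.

27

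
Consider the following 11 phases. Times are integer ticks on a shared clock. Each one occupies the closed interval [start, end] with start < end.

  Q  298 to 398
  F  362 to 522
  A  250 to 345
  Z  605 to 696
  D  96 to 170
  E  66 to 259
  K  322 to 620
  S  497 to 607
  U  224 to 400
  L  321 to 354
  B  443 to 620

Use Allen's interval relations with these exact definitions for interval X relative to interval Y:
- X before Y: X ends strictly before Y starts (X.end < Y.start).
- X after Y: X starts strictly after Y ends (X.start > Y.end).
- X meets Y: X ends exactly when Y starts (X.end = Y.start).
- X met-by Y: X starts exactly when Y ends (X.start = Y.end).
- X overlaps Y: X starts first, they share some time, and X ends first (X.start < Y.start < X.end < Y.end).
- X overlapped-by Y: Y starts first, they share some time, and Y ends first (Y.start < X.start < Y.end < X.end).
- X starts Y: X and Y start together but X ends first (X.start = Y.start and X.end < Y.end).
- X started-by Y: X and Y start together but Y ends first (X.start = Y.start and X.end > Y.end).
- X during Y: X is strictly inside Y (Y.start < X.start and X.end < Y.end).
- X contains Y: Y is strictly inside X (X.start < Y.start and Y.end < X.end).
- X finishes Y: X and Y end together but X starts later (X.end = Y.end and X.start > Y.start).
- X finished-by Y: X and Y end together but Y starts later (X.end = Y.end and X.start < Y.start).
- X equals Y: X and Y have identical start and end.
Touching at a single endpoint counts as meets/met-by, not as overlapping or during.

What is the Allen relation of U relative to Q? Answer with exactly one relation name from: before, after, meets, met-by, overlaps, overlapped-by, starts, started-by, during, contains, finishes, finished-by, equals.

contains

U = [224, 400]; Q = [298, 398].
Compare endpoints: U.start < Q.start, U.start < Q.end, U.end > Q.start, U.end > Q.end.
That pattern is 'contains'.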